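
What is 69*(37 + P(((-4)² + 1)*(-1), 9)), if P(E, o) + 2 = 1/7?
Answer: 16974/7 ≈ 2424.9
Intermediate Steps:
P(E, o) = -13/7 (P(E, o) = -2 + 1/7 = -2 + ⅐ = -13/7)
69*(37 + P(((-4)² + 1)*(-1), 9)) = 69*(37 - 13/7) = 69*(246/7) = 16974/7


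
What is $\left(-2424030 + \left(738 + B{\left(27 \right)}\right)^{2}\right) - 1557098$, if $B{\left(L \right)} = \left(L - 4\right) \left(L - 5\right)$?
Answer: $-2433592$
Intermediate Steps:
$B{\left(L \right)} = \left(-5 + L\right) \left(-4 + L\right)$ ($B{\left(L \right)} = \left(-4 + L\right) \left(-5 + L\right) = \left(-5 + L\right) \left(-4 + L\right)$)
$\left(-2424030 + \left(738 + B{\left(27 \right)}\right)^{2}\right) - 1557098 = \left(-2424030 + \left(738 + \left(20 + 27^{2} - 243\right)\right)^{2}\right) - 1557098 = \left(-2424030 + \left(738 + \left(20 + 729 - 243\right)\right)^{2}\right) - 1557098 = \left(-2424030 + \left(738 + 506\right)^{2}\right) - 1557098 = \left(-2424030 + 1244^{2}\right) - 1557098 = \left(-2424030 + 1547536\right) - 1557098 = -876494 - 1557098 = -2433592$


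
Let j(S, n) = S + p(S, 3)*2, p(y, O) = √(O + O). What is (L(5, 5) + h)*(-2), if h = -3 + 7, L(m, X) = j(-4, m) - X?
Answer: 10 - 4*√6 ≈ 0.20204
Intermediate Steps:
p(y, O) = √2*√O (p(y, O) = √(2*O) = √2*√O)
j(S, n) = S + 2*√6 (j(S, n) = S + (√2*√3)*2 = S + √6*2 = S + 2*√6)
L(m, X) = -4 - X + 2*√6 (L(m, X) = (-4 + 2*√6) - X = -4 - X + 2*√6)
h = 4
(L(5, 5) + h)*(-2) = ((-4 - 1*5 + 2*√6) + 4)*(-2) = ((-4 - 5 + 2*√6) + 4)*(-2) = ((-9 + 2*√6) + 4)*(-2) = (-5 + 2*√6)*(-2) = 10 - 4*√6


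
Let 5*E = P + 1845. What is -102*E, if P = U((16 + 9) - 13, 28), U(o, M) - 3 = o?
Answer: -37944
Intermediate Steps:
U(o, M) = 3 + o
P = 15 (P = 3 + ((16 + 9) - 13) = 3 + (25 - 13) = 3 + 12 = 15)
E = 372 (E = (15 + 1845)/5 = (⅕)*1860 = 372)
-102*E = -102*372 = -37944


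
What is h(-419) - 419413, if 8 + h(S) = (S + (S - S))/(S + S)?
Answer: -838841/2 ≈ -4.1942e+5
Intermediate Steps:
h(S) = -15/2 (h(S) = -8 + (S + (S - S))/(S + S) = -8 + (S + 0)/((2*S)) = -8 + S*(1/(2*S)) = -8 + 1/2 = -15/2)
h(-419) - 419413 = -15/2 - 419413 = -838841/2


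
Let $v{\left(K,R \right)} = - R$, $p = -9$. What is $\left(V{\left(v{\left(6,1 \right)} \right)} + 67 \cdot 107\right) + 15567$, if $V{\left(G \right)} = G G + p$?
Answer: $22728$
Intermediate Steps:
$V{\left(G \right)} = -9 + G^{2}$ ($V{\left(G \right)} = G G - 9 = G^{2} - 9 = -9 + G^{2}$)
$\left(V{\left(v{\left(6,1 \right)} \right)} + 67 \cdot 107\right) + 15567 = \left(\left(-9 + \left(\left(-1\right) 1\right)^{2}\right) + 67 \cdot 107\right) + 15567 = \left(\left(-9 + \left(-1\right)^{2}\right) + 7169\right) + 15567 = \left(\left(-9 + 1\right) + 7169\right) + 15567 = \left(-8 + 7169\right) + 15567 = 7161 + 15567 = 22728$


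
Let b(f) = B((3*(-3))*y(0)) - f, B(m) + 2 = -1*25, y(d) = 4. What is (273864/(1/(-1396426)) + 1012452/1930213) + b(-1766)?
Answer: -738172917828410773/1930213 ≈ -3.8243e+11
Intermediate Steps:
B(m) = -27 (B(m) = -2 - 1*25 = -2 - 25 = -27)
b(f) = -27 - f
(273864/(1/(-1396426)) + 1012452/1930213) + b(-1766) = (273864/(1/(-1396426)) + 1012452/1930213) + (-27 - 1*(-1766)) = (273864/(-1/1396426) + 1012452*(1/1930213)) + (-27 + 1766) = (273864*(-1396426) + 1012452/1930213) + 1739 = (-382430810064 + 1012452/1930213) + 1739 = -738172921185051180/1930213 + 1739 = -738172917828410773/1930213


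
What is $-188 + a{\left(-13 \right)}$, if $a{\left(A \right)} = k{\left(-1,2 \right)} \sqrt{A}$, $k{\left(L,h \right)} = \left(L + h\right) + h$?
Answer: $-188 + 3 i \sqrt{13} \approx -188.0 + 10.817 i$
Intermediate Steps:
$k{\left(L,h \right)} = L + 2 h$
$a{\left(A \right)} = 3 \sqrt{A}$ ($a{\left(A \right)} = \left(-1 + 2 \cdot 2\right) \sqrt{A} = \left(-1 + 4\right) \sqrt{A} = 3 \sqrt{A}$)
$-188 + a{\left(-13 \right)} = -188 + 3 \sqrt{-13} = -188 + 3 i \sqrt{13}$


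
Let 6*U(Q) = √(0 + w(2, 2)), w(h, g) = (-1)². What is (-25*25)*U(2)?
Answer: -625/6 ≈ -104.17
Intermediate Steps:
w(h, g) = 1
U(Q) = ⅙ (U(Q) = √(0 + 1)/6 = √1/6 = (⅙)*1 = ⅙)
(-25*25)*U(2) = -25*25*(⅙) = -625*⅙ = -625/6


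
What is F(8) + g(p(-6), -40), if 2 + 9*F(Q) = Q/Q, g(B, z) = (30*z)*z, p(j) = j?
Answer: 431999/9 ≈ 48000.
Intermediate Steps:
g(B, z) = 30*z²
F(Q) = -⅑ (F(Q) = -2/9 + (Q/Q)/9 = -2/9 + (⅑)*1 = -2/9 + ⅑ = -⅑)
F(8) + g(p(-6), -40) = -⅑ + 30*(-40)² = -⅑ + 30*1600 = -⅑ + 48000 = 431999/9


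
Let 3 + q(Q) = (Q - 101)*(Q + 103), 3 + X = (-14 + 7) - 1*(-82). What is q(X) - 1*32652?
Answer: -37730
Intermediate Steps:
X = 72 (X = -3 + ((-14 + 7) - 1*(-82)) = -3 + (-7 + 82) = -3 + 75 = 72)
q(Q) = -3 + (-101 + Q)*(103 + Q) (q(Q) = -3 + (Q - 101)*(Q + 103) = -3 + (-101 + Q)*(103 + Q))
q(X) - 1*32652 = (-10406 + 72² + 2*72) - 1*32652 = (-10406 + 5184 + 144) - 32652 = -5078 - 32652 = -37730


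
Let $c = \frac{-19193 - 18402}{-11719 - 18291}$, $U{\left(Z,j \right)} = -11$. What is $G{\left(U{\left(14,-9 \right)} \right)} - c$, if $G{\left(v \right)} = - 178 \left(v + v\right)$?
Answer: $\frac{23496313}{6002} \approx 3914.7$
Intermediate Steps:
$G{\left(v \right)} = - 356 v$ ($G{\left(v \right)} = - 178 \cdot 2 v = - 356 v$)
$c = \frac{7519}{6002}$ ($c = - \frac{37595}{-30010} = \left(-37595\right) \left(- \frac{1}{30010}\right) = \frac{7519}{6002} \approx 1.2527$)
$G{\left(U{\left(14,-9 \right)} \right)} - c = \left(-356\right) \left(-11\right) - \frac{7519}{6002} = 3916 - \frac{7519}{6002} = \frac{23496313}{6002}$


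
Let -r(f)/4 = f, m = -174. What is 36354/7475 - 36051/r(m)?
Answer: -81392947/1734200 ≈ -46.934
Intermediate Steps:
r(f) = -4*f
36354/7475 - 36051/r(m) = 36354/7475 - 36051/((-4*(-174))) = 36354*(1/7475) - 36051/696 = 36354/7475 - 36051*1/696 = 36354/7475 - 12017/232 = -81392947/1734200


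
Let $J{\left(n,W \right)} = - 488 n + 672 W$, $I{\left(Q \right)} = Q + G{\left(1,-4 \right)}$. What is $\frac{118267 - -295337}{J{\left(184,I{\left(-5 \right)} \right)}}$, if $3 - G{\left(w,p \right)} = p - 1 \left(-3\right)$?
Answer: $- \frac{103401}{22616} \approx -4.572$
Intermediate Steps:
$G{\left(w,p \right)} = - p$ ($G{\left(w,p \right)} = 3 - \left(p - 1 \left(-3\right)\right) = 3 - \left(p - -3\right) = 3 - \left(p + 3\right) = 3 - \left(3 + p\right) = - p$)
$I{\left(Q \right)} = 4 + Q$ ($I{\left(Q \right)} = Q - -4 = Q + 4 = 4 + Q$)
$\frac{118267 - -295337}{J{\left(184,I{\left(-5 \right)} \right)}} = \frac{118267 - -295337}{\left(-488\right) 184 + 672 \left(4 - 5\right)} = \frac{118267 + 295337}{-89792 + 672 \left(-1\right)} = \frac{413604}{-89792 - 672} = \frac{413604}{-90464} = 413604 \left(- \frac{1}{90464}\right) = - \frac{103401}{22616}$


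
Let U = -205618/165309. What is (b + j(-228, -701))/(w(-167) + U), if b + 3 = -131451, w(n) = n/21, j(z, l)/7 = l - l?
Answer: 152113705002/10641527 ≈ 14294.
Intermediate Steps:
j(z, l) = 0 (j(z, l) = 7*(l - l) = 7*0 = 0)
w(n) = n/21 (w(n) = n*(1/21) = n/21)
b = -131454 (b = -3 - 131451 = -131454)
U = -205618/165309 (U = -205618*1/165309 = -205618/165309 ≈ -1.2438)
(b + j(-228, -701))/(w(-167) + U) = (-131454 + 0)/((1/21)*(-167) - 205618/165309) = -131454/(-167/21 - 205618/165309) = -131454/(-10641527/1157163) = -131454*(-1157163/10641527) = 152113705002/10641527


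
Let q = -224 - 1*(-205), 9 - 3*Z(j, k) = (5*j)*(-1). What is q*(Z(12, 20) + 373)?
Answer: -7524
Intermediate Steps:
Z(j, k) = 3 + 5*j/3 (Z(j, k) = 3 - 5*j*(-1)/3 = 3 - (-5)*j/3 = 3 + 5*j/3)
q = -19 (q = -224 + 205 = -19)
q*(Z(12, 20) + 373) = -19*((3 + (5/3)*12) + 373) = -19*((3 + 20) + 373) = -19*(23 + 373) = -19*396 = -7524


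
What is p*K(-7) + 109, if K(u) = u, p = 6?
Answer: 67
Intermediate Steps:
p*K(-7) + 109 = 6*(-7) + 109 = -42 + 109 = 67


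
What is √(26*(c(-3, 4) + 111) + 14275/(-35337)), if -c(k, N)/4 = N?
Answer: √3083793379755/35337 ≈ 49.695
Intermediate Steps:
c(k, N) = -4*N
√(26*(c(-3, 4) + 111) + 14275/(-35337)) = √(26*(-4*4 + 111) + 14275/(-35337)) = √(26*(-16 + 111) + 14275*(-1/35337)) = √(26*95 - 14275/35337) = √(2470 - 14275/35337) = √(87268115/35337) = √3083793379755/35337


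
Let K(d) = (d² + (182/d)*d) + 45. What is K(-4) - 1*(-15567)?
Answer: 15810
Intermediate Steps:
K(d) = 227 + d² (K(d) = (d² + 182) + 45 = (182 + d²) + 45 = 227 + d²)
K(-4) - 1*(-15567) = (227 + (-4)²) - 1*(-15567) = (227 + 16) + 15567 = 243 + 15567 = 15810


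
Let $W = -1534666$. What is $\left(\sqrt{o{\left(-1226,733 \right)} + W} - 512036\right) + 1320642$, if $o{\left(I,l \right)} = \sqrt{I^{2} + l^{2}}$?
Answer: $808606 + \sqrt{-1534666 + \sqrt{2040365}} \approx 8.0861 \cdot 10^{5} + 1238.2 i$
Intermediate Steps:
$\left(\sqrt{o{\left(-1226,733 \right)} + W} - 512036\right) + 1320642 = \left(\sqrt{\sqrt{\left(-1226\right)^{2} + 733^{2}} - 1534666} - 512036\right) + 1320642 = \left(\sqrt{\sqrt{1503076 + 537289} - 1534666} - 512036\right) + 1320642 = \left(\sqrt{\sqrt{2040365} - 1534666} - 512036\right) + 1320642 = \left(\sqrt{-1534666 + \sqrt{2040365}} - 512036\right) + 1320642 = \left(-512036 + \sqrt{-1534666 + \sqrt{2040365}}\right) + 1320642 = 808606 + \sqrt{-1534666 + \sqrt{2040365}}$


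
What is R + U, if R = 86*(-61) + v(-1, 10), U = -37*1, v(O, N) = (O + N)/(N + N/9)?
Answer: -528219/100 ≈ -5282.2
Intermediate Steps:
v(O, N) = 9*(N + O)/(10*N) (v(O, N) = (N + O)/(N + N*(⅑)) = (N + O)/(N + N/9) = (N + O)/((10*N/9)) = (N + O)*(9/(10*N)) = 9*(N + O)/(10*N))
U = -37
R = -524519/100 (R = 86*(-61) + (9/10)*(10 - 1)/10 = -5246 + (9/10)*(⅒)*9 = -5246 + 81/100 = -524519/100 ≈ -5245.2)
R + U = -524519/100 - 37 = -528219/100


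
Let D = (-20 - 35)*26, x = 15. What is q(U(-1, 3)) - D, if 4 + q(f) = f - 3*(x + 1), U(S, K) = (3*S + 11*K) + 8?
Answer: 1416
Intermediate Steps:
U(S, K) = 8 + 3*S + 11*K
q(f) = -52 + f (q(f) = -4 + (f - 3*(15 + 1)) = -4 + (f - 3*16) = -4 + (f - 48) = -4 + (-48 + f) = -52 + f)
D = -1430 (D = -55*26 = -1430)
q(U(-1, 3)) - D = (-52 + (8 + 3*(-1) + 11*3)) - 1*(-1430) = (-52 + (8 - 3 + 33)) + 1430 = (-52 + 38) + 1430 = -14 + 1430 = 1416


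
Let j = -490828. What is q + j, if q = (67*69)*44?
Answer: -287416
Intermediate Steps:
q = 203412 (q = 4623*44 = 203412)
q + j = 203412 - 490828 = -287416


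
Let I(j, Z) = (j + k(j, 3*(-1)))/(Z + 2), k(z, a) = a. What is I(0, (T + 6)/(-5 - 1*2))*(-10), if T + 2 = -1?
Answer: 210/11 ≈ 19.091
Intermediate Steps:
T = -3 (T = -2 - 1 = -3)
I(j, Z) = (-3 + j)/(2 + Z) (I(j, Z) = (j + 3*(-1))/(Z + 2) = (j - 3)/(2 + Z) = (-3 + j)/(2 + Z))
I(0, (T + 6)/(-5 - 1*2))*(-10) = ((-3 + 0)/(2 + (-3 + 6)/(-5 - 1*2)))*(-10) = (-3/(2 + 3/(-5 - 2)))*(-10) = (-3/(2 + 3/(-7)))*(-10) = (-3/(2 + 3*(-⅐)))*(-10) = (-3/(2 - 3/7))*(-10) = (-3/(11/7))*(-10) = ((7/11)*(-3))*(-10) = -21/11*(-10) = 210/11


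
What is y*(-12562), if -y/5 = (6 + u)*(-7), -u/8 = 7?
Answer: 21983500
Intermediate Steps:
u = -56 (u = -8*7 = -56)
y = -1750 (y = -5*(6 - 56)*(-7) = -(-250)*(-7) = -5*350 = -1750)
y*(-12562) = -1750*(-12562) = 21983500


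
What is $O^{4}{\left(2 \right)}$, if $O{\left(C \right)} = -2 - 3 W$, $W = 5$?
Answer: $83521$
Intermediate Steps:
$O{\left(C \right)} = -17$ ($O{\left(C \right)} = -2 - 15 = -17$)
$O^{4}{\left(2 \right)} = \left(-17\right)^{4} = 83521$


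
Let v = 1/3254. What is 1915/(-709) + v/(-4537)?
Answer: -28271907879/10467249182 ≈ -2.7010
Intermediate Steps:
v = 1/3254 ≈ 0.00030731
1915/(-709) + v/(-4537) = 1915/(-709) + (1/3254)/(-4537) = 1915*(-1/709) + (1/3254)*(-1/4537) = -1915/709 - 1/14763398 = -28271907879/10467249182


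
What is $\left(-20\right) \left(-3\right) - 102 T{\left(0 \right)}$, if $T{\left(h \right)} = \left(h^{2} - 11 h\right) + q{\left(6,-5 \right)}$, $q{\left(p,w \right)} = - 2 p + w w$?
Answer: $-1266$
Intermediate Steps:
$q{\left(p,w \right)} = w^{2} - 2 p$ ($q{\left(p,w \right)} = - 2 p + w^{2} = w^{2} - 2 p$)
$T{\left(h \right)} = 13 + h^{2} - 11 h$ ($T{\left(h \right)} = \left(h^{2} - 11 h\right) + \left(\left(-5\right)^{2} - 12\right) = \left(h^{2} - 11 h\right) + \left(25 - 12\right) = \left(h^{2} - 11 h\right) + 13 = 13 + h^{2} - 11 h$)
$\left(-20\right) \left(-3\right) - 102 T{\left(0 \right)} = \left(-20\right) \left(-3\right) - 102 \left(13 + 0^{2} - 0\right) = 60 - 102 \left(13 + 0 + 0\right) = 60 - 1326 = -1266$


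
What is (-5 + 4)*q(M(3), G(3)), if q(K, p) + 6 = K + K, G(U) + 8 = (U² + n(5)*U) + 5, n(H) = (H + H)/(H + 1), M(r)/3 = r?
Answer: -12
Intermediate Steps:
M(r) = 3*r
n(H) = 2*H/(1 + H) (n(H) = (2*H)/(1 + H) = 2*H/(1 + H))
G(U) = -3 + U² + 5*U/3 (G(U) = -8 + ((U² + (2*5/(1 + 5))*U) + 5) = -8 + ((U² + (2*5/6)*U) + 5) = -8 + ((U² + (2*5*(⅙))*U) + 5) = -8 + ((U² + 5*U/3) + 5) = -8 + (5 + U² + 5*U/3) = -3 + U² + 5*U/3)
q(K, p) = -6 + 2*K (q(K, p) = -6 + (K + K) = -6 + 2*K)
(-5 + 4)*q(M(3), G(3)) = (-5 + 4)*(-6 + 2*(3*3)) = -(-6 + 2*9) = -(-6 + 18) = -1*12 = -12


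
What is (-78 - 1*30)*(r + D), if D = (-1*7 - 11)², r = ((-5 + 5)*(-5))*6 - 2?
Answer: -34776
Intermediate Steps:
r = -2 (r = (0*(-5))*6 - 2 = 0*6 - 2 = 0 - 2 = -2)
D = 324 (D = (-7 - 11)² = (-18)² = 324)
(-78 - 1*30)*(r + D) = (-78 - 1*30)*(-2 + 324) = (-78 - 30)*322 = -108*322 = -34776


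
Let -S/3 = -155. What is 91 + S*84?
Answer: 39151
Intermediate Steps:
S = 465 (S = -3*(-155) = 465)
91 + S*84 = 91 + 465*84 = 91 + 39060 = 39151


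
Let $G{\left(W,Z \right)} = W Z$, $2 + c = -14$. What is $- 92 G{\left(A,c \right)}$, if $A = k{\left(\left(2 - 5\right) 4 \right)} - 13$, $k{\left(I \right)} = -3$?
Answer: $-23552$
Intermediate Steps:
$c = -16$ ($c = -2 - 14 = -16$)
$A = -16$ ($A = -3 - 13 = -16$)
$- 92 G{\left(A,c \right)} = - 92 \left(\left(-16\right) \left(-16\right)\right) = \left(-92\right) 256 = -23552$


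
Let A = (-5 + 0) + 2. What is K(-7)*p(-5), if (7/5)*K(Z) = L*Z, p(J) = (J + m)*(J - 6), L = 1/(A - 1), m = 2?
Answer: 165/4 ≈ 41.250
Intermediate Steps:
A = -3 (A = -5 + 2 = -3)
L = -1/4 (L = 1/(-3 - 1) = 1/(-4) = -1/4 ≈ -0.25000)
p(J) = (-6 + J)*(2 + J) (p(J) = (J + 2)*(J - 6) = (2 + J)*(-6 + J) = (-6 + J)*(2 + J))
K(Z) = -5*Z/28 (K(Z) = 5*(-Z/4)/7 = -5*Z/28)
K(-7)*p(-5) = (-5/28*(-7))*(-12 + (-5)**2 - 4*(-5)) = 5*(-12 + 25 + 20)/4 = (5/4)*33 = 165/4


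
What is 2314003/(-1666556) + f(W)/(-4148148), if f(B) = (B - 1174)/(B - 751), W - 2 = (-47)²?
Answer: -3503572256556703/2523289142475120 ≈ -1.3885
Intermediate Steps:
W = 2211 (W = 2 + (-47)² = 2 + 2209 = 2211)
f(B) = (-1174 + B)/(-751 + B)
2314003/(-1666556) + f(W)/(-4148148) = 2314003/(-1666556) + ((-1174 + 2211)/(-751 + 2211))/(-4148148) = 2314003*(-1/1666556) + (1037/1460)*(-1/4148148) = -2314003/1666556 + ((1/1460)*1037)*(-1/4148148) = -2314003/1666556 + (1037/1460)*(-1/4148148) = -2314003/1666556 - 1037/6056296080 = -3503572256556703/2523289142475120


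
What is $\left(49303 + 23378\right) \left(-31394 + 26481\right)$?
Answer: $-357081753$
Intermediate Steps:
$\left(49303 + 23378\right) \left(-31394 + 26481\right) = 72681 \left(-4913\right) = -357081753$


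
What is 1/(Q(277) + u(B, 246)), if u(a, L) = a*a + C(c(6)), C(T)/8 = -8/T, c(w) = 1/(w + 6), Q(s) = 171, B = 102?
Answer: 1/9807 ≈ 0.00010197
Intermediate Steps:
c(w) = 1/(6 + w)
C(T) = -64/T (C(T) = 8*(-8/T) = -64/T)
u(a, L) = -768 + a² (u(a, L) = a*a - 64/(1/(6 + 6)) = a² - 64/(1/12) = a² - 64/1/12 = a² - 64*12 = a² - 768 = -768 + a²)
1/(Q(277) + u(B, 246)) = 1/(171 + (-768 + 102²)) = 1/(171 + (-768 + 10404)) = 1/(171 + 9636) = 1/9807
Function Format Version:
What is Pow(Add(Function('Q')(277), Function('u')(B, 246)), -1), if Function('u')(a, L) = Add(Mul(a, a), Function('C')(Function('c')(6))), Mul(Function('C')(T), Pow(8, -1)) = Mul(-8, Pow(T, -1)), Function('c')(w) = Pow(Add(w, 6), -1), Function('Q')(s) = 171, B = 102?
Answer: Rational(1, 9807) ≈ 0.00010197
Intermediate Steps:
Function('c')(w) = Pow(Add(6, w), -1)
Function('C')(T) = Mul(-64, Pow(T, -1)) (Function('C')(T) = Mul(8, Mul(-8, Pow(T, -1))) = Mul(-64, Pow(T, -1)))
Function('u')(a, L) = Add(-768, Pow(a, 2)) (Function('u')(a, L) = Add(Mul(a, a), Mul(-64, Pow(Pow(Add(6, 6), -1), -1))) = Add(Pow(a, 2), Mul(-64, Pow(Pow(12, -1), -1))) = Add(Pow(a, 2), Mul(-64, Pow(Rational(1, 12), -1))) = Add(Pow(a, 2), Mul(-64, 12)) = Add(Pow(a, 2), -768) = Add(-768, Pow(a, 2)))
Pow(Add(Function('Q')(277), Function('u')(B, 246)), -1) = Pow(Add(171, Add(-768, Pow(102, 2))), -1) = Pow(Add(171, Add(-768, 10404)), -1) = Pow(Add(171, 9636), -1) = Pow(9807, -1) = Rational(1, 9807)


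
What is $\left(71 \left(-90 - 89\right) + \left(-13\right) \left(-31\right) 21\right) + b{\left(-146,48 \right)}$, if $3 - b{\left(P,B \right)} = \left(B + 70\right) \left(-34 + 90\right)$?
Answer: $-10851$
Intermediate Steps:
$b{\left(P,B \right)} = -3917 - 56 B$ ($b{\left(P,B \right)} = 3 - \left(B + 70\right) \left(-34 + 90\right) = 3 - \left(70 + B\right) 56 = 3 - \left(3920 + 56 B\right) = -3917 - 56 B$)
$\left(71 \left(-90 - 89\right) + \left(-13\right) \left(-31\right) 21\right) + b{\left(-146,48 \right)} = \left(71 \left(-90 - 89\right) + \left(-13\right) \left(-31\right) 21\right) - 6605 = \left(71 \left(-179\right) + 403 \cdot 21\right) - 6605 = \left(-12709 + 8463\right) - 6605 = -4246 - 6605 = -10851$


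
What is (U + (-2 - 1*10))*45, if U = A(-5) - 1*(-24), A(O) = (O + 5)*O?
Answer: 540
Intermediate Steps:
A(O) = O*(5 + O) (A(O) = (5 + O)*O = O*(5 + O))
U = 24 (U = -5*(5 - 5) - 1*(-24) = -5*0 + 24 = 0 + 24 = 24)
(U + (-2 - 1*10))*45 = (24 + (-2 - 1*10))*45 = (24 + (-2 - 10))*45 = (24 - 12)*45 = 12*45 = 540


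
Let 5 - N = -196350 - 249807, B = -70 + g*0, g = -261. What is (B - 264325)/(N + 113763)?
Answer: -52879/111985 ≈ -0.47220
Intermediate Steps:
B = -70 (B = -70 - 261*0 = -70 + 0 = -70)
N = 446162 (N = 5 - (-196350 - 249807) = 5 - 1*(-446157) = 5 + 446157 = 446162)
(B - 264325)/(N + 113763) = (-70 - 264325)/(446162 + 113763) = -264395/559925 = -264395*1/559925 = -52879/111985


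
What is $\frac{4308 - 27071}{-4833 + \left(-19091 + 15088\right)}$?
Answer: $\frac{22763}{8836} \approx 2.5762$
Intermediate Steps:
$\frac{4308 - 27071}{-4833 + \left(-19091 + 15088\right)} = - \frac{22763}{-4833 - 4003} = - \frac{22763}{-8836} = \left(-22763\right) \left(- \frac{1}{8836}\right) = \frac{22763}{8836}$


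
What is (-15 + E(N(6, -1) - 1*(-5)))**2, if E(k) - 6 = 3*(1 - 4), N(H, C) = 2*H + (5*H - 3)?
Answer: 324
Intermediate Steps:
N(H, C) = -3 + 7*H (N(H, C) = 2*H + (-3 + 5*H) = -3 + 7*H)
E(k) = -3 (E(k) = 6 + 3*(1 - 4) = 6 + 3*(-3) = 6 - 9 = -3)
(-15 + E(N(6, -1) - 1*(-5)))**2 = (-15 - 3)**2 = (-18)**2 = 324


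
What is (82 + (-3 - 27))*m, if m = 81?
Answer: 4212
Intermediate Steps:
(82 + (-3 - 27))*m = (82 + (-3 - 27))*81 = (82 - 30)*81 = 52*81 = 4212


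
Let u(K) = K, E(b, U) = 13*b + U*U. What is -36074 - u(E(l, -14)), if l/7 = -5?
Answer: -35815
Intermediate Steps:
l = -35 (l = 7*(-5) = -35)
E(b, U) = U² + 13*b (E(b, U) = 13*b + U² = U² + 13*b)
-36074 - u(E(l, -14)) = -36074 - ((-14)² + 13*(-35)) = -36074 - (196 - 455) = -36074 - 1*(-259) = -36074 + 259 = -35815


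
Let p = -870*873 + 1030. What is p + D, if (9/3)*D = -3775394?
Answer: -6050834/3 ≈ -2.0169e+6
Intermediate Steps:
D = -3775394/3 (D = (⅓)*(-3775394) = -3775394/3 ≈ -1.2585e+6)
p = -758480 (p = -759510 + 1030 = -758480)
p + D = -758480 - 3775394/3 = -6050834/3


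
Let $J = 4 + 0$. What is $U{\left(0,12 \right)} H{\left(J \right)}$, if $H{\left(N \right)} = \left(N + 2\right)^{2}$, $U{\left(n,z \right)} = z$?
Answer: $432$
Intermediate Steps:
$J = 4$
$H{\left(N \right)} = \left(2 + N\right)^{2}$
$U{\left(0,12 \right)} H{\left(J \right)} = 12 \left(2 + 4\right)^{2} = 12 \cdot 6^{2} = 12 \cdot 36 = 432$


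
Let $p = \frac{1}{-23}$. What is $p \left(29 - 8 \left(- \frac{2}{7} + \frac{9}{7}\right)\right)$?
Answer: $- \frac{21}{23} \approx -0.91304$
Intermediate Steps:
$p = - \frac{1}{23} \approx -0.043478$
$p \left(29 - 8 \left(- \frac{2}{7} + \frac{9}{7}\right)\right) = - \frac{29 - 8 \left(- \frac{2}{7} + \frac{9}{7}\right)}{23} = - \frac{29 - 8}{23} = \left(- \frac{1}{23}\right) 21 = - \frac{21}{23}$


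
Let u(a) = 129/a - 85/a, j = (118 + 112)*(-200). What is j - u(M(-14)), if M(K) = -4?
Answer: -45989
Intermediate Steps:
j = -46000 (j = 230*(-200) = -46000)
u(a) = 44/a
j - u(M(-14)) = -46000 - 44/(-4) = -46000 - 44*(-1)/4 = -46000 - 1*(-11) = -46000 + 11 = -45989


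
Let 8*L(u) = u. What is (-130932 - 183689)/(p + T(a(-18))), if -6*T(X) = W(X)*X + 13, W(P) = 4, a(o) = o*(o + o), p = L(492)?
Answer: 943863/1118 ≈ 844.24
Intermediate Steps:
L(u) = u/8
p = 123/2 (p = (⅛)*492 = 123/2 ≈ 61.500)
a(o) = 2*o² (a(o) = o*(2*o) = 2*o²)
T(X) = -13/6 - 2*X/3 (T(X) = -(4*X + 13)/6 = -(13 + 4*X)/6 = -13/6 - 2*X/3)
(-130932 - 183689)/(p + T(a(-18))) = (-130932 - 183689)/(123/2 + (-13/6 - 4*(-18)²/3)) = -314621/(123/2 + (-13/6 - 4*324/3)) = -314621/(123/2 + (-13/6 - ⅔*648)) = -314621/(123/2 + (-13/6 - 432)) = -314621/(123/2 - 2605/6) = -314621/(-1118/3) = -314621*(-3/1118) = 943863/1118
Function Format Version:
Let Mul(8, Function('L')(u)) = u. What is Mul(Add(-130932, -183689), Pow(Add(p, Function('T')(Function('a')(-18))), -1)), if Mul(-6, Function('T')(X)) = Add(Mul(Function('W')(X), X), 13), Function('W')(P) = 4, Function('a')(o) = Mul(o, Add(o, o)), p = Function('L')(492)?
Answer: Rational(943863, 1118) ≈ 844.24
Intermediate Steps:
Function('L')(u) = Mul(Rational(1, 8), u)
p = Rational(123, 2) (p = Mul(Rational(1, 8), 492) = Rational(123, 2) ≈ 61.500)
Function('a')(o) = Mul(2, Pow(o, 2)) (Function('a')(o) = Mul(o, Mul(2, o)) = Mul(2, Pow(o, 2)))
Function('T')(X) = Add(Rational(-13, 6), Mul(Rational(-2, 3), X)) (Function('T')(X) = Mul(Rational(-1, 6), Add(Mul(4, X), 13)) = Mul(Rational(-1, 6), Add(13, Mul(4, X))) = Add(Rational(-13, 6), Mul(Rational(-2, 3), X)))
Mul(Add(-130932, -183689), Pow(Add(p, Function('T')(Function('a')(-18))), -1)) = Mul(Add(-130932, -183689), Pow(Add(Rational(123, 2), Add(Rational(-13, 6), Mul(Rational(-2, 3), Mul(2, Pow(-18, 2))))), -1)) = Mul(-314621, Pow(Add(Rational(123, 2), Add(Rational(-13, 6), Mul(Rational(-2, 3), Mul(2, 324)))), -1)) = Mul(-314621, Pow(Add(Rational(123, 2), Add(Rational(-13, 6), Mul(Rational(-2, 3), 648))), -1)) = Mul(-314621, Pow(Add(Rational(123, 2), Add(Rational(-13, 6), -432)), -1)) = Mul(-314621, Pow(Add(Rational(123, 2), Rational(-2605, 6)), -1)) = Mul(-314621, Pow(Rational(-1118, 3), -1)) = Mul(-314621, Rational(-3, 1118)) = Rational(943863, 1118)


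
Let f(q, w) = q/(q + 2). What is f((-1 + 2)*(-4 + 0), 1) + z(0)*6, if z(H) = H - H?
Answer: 2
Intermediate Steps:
z(H) = 0
f(q, w) = q/(2 + q)
f((-1 + 2)*(-4 + 0), 1) + z(0)*6 = ((-1 + 2)*(-4 + 0))/(2 + (-1 + 2)*(-4 + 0)) + 0*6 = (1*(-4))/(2 + 1*(-4)) + 0 = -4/(2 - 4) + 0 = -4/(-2) + 0 = -4*(-1/2) + 0 = 2 + 0 = 2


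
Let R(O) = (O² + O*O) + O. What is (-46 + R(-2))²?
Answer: 1600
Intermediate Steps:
R(O) = O + 2*O² (R(O) = (O² + O²) + O = 2*O² + O = O + 2*O²)
(-46 + R(-2))² = (-46 - 2*(1 + 2*(-2)))² = (-46 - 2*(1 - 4))² = (-46 - 2*(-3))² = (-46 + 6)² = (-40)² = 1600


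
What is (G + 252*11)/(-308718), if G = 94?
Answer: -1433/154359 ≈ -0.0092836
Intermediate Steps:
(G + 252*11)/(-308718) = (94 + 252*11)/(-308718) = (94 + 2772)*(-1/308718) = 2866*(-1/308718) = -1433/154359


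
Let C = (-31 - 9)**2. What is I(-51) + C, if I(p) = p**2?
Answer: 4201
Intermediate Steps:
C = 1600 (C = (-40)**2 = 1600)
I(-51) + C = (-51)**2 + 1600 = 2601 + 1600 = 4201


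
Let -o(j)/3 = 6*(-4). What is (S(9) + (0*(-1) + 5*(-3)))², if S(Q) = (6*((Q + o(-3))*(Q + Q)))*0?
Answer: 225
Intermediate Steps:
o(j) = 72 (o(j) = -18*(-4) = -3*(-24) = 72)
S(Q) = 0 (S(Q) = (6*((Q + 72)*(Q + Q)))*0 = (6*((72 + Q)*(2*Q)))*0 = (6*(2*Q*(72 + Q)))*0 = (12*Q*(72 + Q))*0 = 0)
(S(9) + (0*(-1) + 5*(-3)))² = (0 + (0*(-1) + 5*(-3)))² = (0 + (0 - 15))² = (0 - 15)² = (-15)² = 225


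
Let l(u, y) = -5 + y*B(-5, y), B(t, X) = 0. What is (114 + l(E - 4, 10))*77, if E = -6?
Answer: 8393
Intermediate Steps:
l(u, y) = -5 (l(u, y) = -5 + y*0 = -5 + 0 = -5)
(114 + l(E - 4, 10))*77 = (114 - 5)*77 = 109*77 = 8393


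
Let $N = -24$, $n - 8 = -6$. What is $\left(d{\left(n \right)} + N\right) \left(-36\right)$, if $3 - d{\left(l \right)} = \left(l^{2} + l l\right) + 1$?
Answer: $1080$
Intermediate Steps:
$n = 2$ ($n = 8 - 6 = 2$)
$d{\left(l \right)} = 2 - 2 l^{2}$ ($d{\left(l \right)} = 3 - \left(\left(l^{2} + l l\right) + 1\right) = 3 - \left(\left(l^{2} + l^{2}\right) + 1\right) = 3 - \left(2 l^{2} + 1\right) = 3 - \left(1 + 2 l^{2}\right) = 2 - 2 l^{2}$)
$\left(d{\left(n \right)} + N\right) \left(-36\right) = \left(\left(2 - 2 \cdot 2^{2}\right) - 24\right) \left(-36\right) = \left(\left(2 - 8\right) - 24\right) \left(-36\right) = \left(-6 - 24\right) \left(-36\right) = \left(-30\right) \left(-36\right) = 1080$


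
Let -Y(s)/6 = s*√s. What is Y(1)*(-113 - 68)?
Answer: 1086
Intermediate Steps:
Y(s) = -6*s^(3/2) (Y(s) = -6*s*√s = -6*s^(3/2))
Y(1)*(-113 - 68) = (-6*1^(3/2))*(-113 - 68) = -6*1*(-181) = -6*(-181) = 1086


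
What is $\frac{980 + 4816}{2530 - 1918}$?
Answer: $\frac{161}{17} \approx 9.4706$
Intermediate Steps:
$\frac{980 + 4816}{2530 - 1918} = \frac{5796}{612} = 5796 \cdot \frac{1}{612} = \frac{161}{17}$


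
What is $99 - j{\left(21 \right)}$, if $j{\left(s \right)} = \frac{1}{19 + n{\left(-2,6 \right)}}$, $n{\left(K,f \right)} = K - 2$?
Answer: $\frac{1484}{15} \approx 98.933$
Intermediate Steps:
$n{\left(K,f \right)} = -2 + K$ ($n{\left(K,f \right)} = K - 2 = -2 + K$)
$j{\left(s \right)} = \frac{1}{15}$ ($j{\left(s \right)} = \frac{1}{19 - 4} = \frac{1}{15}$)
$99 - j{\left(21 \right)} = 99 - \frac{1}{15} = \frac{1484}{15}$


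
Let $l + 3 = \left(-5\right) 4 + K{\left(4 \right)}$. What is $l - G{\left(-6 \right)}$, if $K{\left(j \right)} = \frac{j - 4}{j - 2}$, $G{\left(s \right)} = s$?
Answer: $-17$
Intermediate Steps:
$K{\left(j \right)} = \frac{-4 + j}{-2 + j}$
$l = -23$ ($l = -3 - \left(20 - \frac{-4 + 4}{-2 + 4}\right) = -3 - \left(20 - \frac{1}{2} \cdot 0\right) = -3 + \left(-20 + \frac{1}{2} \cdot 0\right) = -3 + \left(-20 + 0\right) = -3 - 20 = -23$)
$l - G{\left(-6 \right)} = -23 - -6 = -23 + 6 = -17$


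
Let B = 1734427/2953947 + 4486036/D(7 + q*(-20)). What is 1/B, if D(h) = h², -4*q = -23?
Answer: 2871236484/1105978578385 ≈ 0.0025961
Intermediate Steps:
q = 23/4 (q = -¼*(-23) = 23/4 ≈ 5.7500)
B = 1105978578385/2871236484 (B = 1734427/2953947 + 4486036/((7 + (23/4)*(-20))²) = 1734427*(1/2953947) + 4486036/((7 - 115)²) = 1734427/2953947 + 4486036/((-108)²) = 1734427/2953947 + 4486036/11664 = 1734427/2953947 + 4486036*(1/11664) = 1734427/2953947 + 1121509/2916 = 1105978578385/2871236484 ≈ 385.19)
1/B = 1/(1105978578385/2871236484) = 2871236484/1105978578385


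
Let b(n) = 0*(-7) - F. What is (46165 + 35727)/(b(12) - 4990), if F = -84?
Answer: -40946/2453 ≈ -16.692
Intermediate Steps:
b(n) = 84 (b(n) = 0*(-7) - 1*(-84) = 0 + 84 = 84)
(46165 + 35727)/(b(12) - 4990) = (46165 + 35727)/(84 - 4990) = 81892/(-4906) = 81892*(-1/4906) = -40946/2453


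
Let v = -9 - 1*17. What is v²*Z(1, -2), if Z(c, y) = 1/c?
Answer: 676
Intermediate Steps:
v = -26 (v = -9 - 17 = -26)
v²*Z(1, -2) = (-26)²/1 = 676*1 = 676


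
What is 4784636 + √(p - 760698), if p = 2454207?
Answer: 4784636 + √1693509 ≈ 4.7859e+6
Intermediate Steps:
4784636 + √(p - 760698) = 4784636 + √(2454207 - 760698) = 4784636 + √1693509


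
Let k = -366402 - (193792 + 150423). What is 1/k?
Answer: -1/710617 ≈ -1.4072e-6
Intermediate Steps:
k = -710617 (k = -366402 - 1*344215 = -366402 - 344215 = -710617)
1/k = 1/(-710617) = -1/710617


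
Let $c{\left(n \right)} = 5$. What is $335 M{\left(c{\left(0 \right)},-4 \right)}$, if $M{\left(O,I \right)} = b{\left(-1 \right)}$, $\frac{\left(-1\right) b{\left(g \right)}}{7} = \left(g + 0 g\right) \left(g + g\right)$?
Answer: $-4690$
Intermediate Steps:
$b{\left(g \right)} = - 14 g^{2}$ ($b{\left(g \right)} = - 7 \left(g + 0 g\right) \left(g + g\right) = - 7 \left(g + 0\right) 2 g = - 7 g 2 g = - 7 \cdot 2 g^{2} = - 14 g^{2}$)
$M{\left(O,I \right)} = -14$ ($M{\left(O,I \right)} = - 14 \left(-1\right)^{2} = \left(-14\right) 1 = -14$)
$335 M{\left(c{\left(0 \right)},-4 \right)} = 335 \left(-14\right) = -4690$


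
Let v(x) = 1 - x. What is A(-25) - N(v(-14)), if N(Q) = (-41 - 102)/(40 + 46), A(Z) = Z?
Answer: -2007/86 ≈ -23.337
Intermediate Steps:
N(Q) = -143/86
A(-25) - N(v(-14)) = -25 - 1*(-143/86) = -25 + 143/86 = -2007/86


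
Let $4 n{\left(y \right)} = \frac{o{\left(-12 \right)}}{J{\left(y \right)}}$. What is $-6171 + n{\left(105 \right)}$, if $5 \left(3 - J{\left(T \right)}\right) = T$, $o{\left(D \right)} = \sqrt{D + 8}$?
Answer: $-6171 - \frac{i}{36} \approx -6171.0 - 0.027778 i$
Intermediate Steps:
$o{\left(D \right)} = \sqrt{8 + D}$
$J{\left(T \right)} = 3 - \frac{T}{5}$
$n{\left(y \right)} = \frac{i}{2 \left(3 - \frac{y}{5}\right)}$ ($n{\left(y \right)} = \frac{\sqrt{8 - 12} \frac{1}{3 - \frac{y}{5}}}{4} = \frac{\sqrt{-4} \frac{1}{3 - \frac{y}{5}}}{4} = \frac{2 i \frac{1}{3 - \frac{y}{5}}}{4} = \frac{i}{2 \left(3 - \frac{y}{5}\right)}$)
$-6171 + n{\left(105 \right)} = -6171 - \frac{5 i}{-30 + 2 \cdot 105} = -6171 - \frac{5 i}{-30 + 210} = -6171 - \frac{5 i}{180} = -6171 - 5 i \frac{1}{180} = -6171 - \frac{i}{36}$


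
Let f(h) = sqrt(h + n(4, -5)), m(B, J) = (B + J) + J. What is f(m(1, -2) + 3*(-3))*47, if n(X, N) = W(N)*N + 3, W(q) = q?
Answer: 188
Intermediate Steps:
n(X, N) = 3 + N**2 (n(X, N) = N*N + 3 = N**2 + 3 = 3 + N**2)
m(B, J) = B + 2*J
f(h) = sqrt(28 + h) (f(h) = sqrt(h + (3 + (-5)**2)) = sqrt(h + (3 + 25)) = sqrt(h + 28) = sqrt(28 + h))
f(m(1, -2) + 3*(-3))*47 = sqrt(28 + ((1 + 2*(-2)) + 3*(-3)))*47 = sqrt(28 + ((1 - 4) - 9))*47 = sqrt(28 + (-3 - 9))*47 = sqrt(28 - 12)*47 = sqrt(16)*47 = 4*47 = 188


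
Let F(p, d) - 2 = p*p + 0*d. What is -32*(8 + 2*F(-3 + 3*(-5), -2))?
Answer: -21120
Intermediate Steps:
F(p, d) = 2 + p² (F(p, d) = 2 + (p*p + 0*d) = 2 + (p² + 0) = 2 + p²)
-32*(8 + 2*F(-3 + 3*(-5), -2)) = -32*(8 + 2*(2 + (-3 + 3*(-5))²)) = -32*(8 + 2*(2 + (-3 - 15)²)) = -32*(8 + 2*(2 + (-18)²)) = -32*(8 + 2*(2 + 324)) = -32*(8 + 2*326) = -32*(8 + 652) = -32*660 = -21120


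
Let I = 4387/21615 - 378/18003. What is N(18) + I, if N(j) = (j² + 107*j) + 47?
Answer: 297971182552/129711615 ≈ 2297.2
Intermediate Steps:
I = 23602897/129711615 (I = 4387*(1/21615) - 378*1/18003 = 4387/21615 - 126/6001 = 23602897/129711615 ≈ 0.18196)
N(j) = 47 + j² + 107*j
N(18) + I = (47 + 18² + 107*18) + 23602897/129711615 = (47 + 324 + 1926) + 23602897/129711615 = 2297 + 23602897/129711615 = 297971182552/129711615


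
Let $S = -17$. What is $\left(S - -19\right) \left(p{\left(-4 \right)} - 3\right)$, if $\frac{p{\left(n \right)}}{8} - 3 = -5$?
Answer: $-38$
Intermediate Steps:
$p{\left(n \right)} = -16$ ($p{\left(n \right)} = 24 + 8 \left(-5\right) = 24 - 40 = -16$)
$\left(S - -19\right) \left(p{\left(-4 \right)} - 3\right) = \left(-17 - -19\right) \left(-16 - 3\right) = \left(-17 + 19\right) \left(-19\right) = 2 \left(-19\right) = -38$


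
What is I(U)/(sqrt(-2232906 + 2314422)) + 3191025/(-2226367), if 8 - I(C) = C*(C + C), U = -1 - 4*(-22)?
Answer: -3191025/2226367 - 7565*sqrt(20379)/20379 ≈ -54.426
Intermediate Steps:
U = 87 (U = -1 + 88 = 87)
I(C) = 8 - 2*C**2 (I(C) = 8 - C*(C + C) = 8 - C*2*C = 8 - 2*C**2)
I(U)/(sqrt(-2232906 + 2314422)) + 3191025/(-2226367) = (8 - 2*87**2)/(sqrt(-2232906 + 2314422)) + 3191025/(-2226367) = (8 - 2*7569)/(sqrt(81516)) + 3191025*(-1/2226367) = (8 - 15138)/((2*sqrt(20379))) - 3191025/2226367 = -7565*sqrt(20379)/20379 - 3191025/2226367 = -3191025/2226367 - 7565*sqrt(20379)/20379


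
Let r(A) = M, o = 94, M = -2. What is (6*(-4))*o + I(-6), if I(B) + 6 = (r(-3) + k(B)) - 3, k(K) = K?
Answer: -2273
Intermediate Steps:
r(A) = -2
I(B) = -11 + B (I(B) = -6 + ((-2 + B) - 3) = -6 + (-5 + B) = -11 + B)
(6*(-4))*o + I(-6) = (6*(-4))*94 + (-11 - 6) = -24*94 - 17 = -2256 - 17 = -2273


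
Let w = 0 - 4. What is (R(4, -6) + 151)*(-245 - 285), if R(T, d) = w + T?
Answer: -80030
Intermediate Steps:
w = -4
R(T, d) = -4 + T
(R(4, -6) + 151)*(-245 - 285) = ((-4 + 4) + 151)*(-245 - 285) = (0 + 151)*(-530) = 151*(-530) = -80030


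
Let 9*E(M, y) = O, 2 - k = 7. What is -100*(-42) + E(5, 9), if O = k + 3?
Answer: 37798/9 ≈ 4199.8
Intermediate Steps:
k = -5 (k = 2 - 1*7 = 2 - 7 = -5)
O = -2 (O = -5 + 3 = -2)
E(M, y) = -2/9 (E(M, y) = (1/9)*(-2) = -2/9)
-100*(-42) + E(5, 9) = -100*(-42) - 2/9 = 4200 - 2/9 = 37798/9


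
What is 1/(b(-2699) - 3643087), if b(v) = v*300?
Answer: -1/4452787 ≈ -2.2458e-7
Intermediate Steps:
b(v) = 300*v
1/(b(-2699) - 3643087) = 1/(300*(-2699) - 3643087) = 1/(-809700 - 3643087) = 1/(-4452787) = -1/4452787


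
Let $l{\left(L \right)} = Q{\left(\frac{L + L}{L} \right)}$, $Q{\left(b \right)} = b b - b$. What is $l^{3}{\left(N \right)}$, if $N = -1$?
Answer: $8$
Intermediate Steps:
$Q{\left(b \right)} = b^{2} - b$
$l{\left(L \right)} = 2$ ($l{\left(L \right)} = \frac{L + L}{L} \left(-1 + \frac{L + L}{L}\right) = \frac{2 L}{L} \left(-1 + \frac{2 L}{L}\right) = 2 \left(-1 + 2\right) = 2 \cdot 1 = 2$)
$l^{3}{\left(N \right)} = 2^{3} = 8$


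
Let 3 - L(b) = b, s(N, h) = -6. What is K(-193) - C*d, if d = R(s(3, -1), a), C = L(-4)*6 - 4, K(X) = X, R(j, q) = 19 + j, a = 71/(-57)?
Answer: -687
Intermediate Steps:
L(b) = 3 - b
a = -71/57 (a = 71*(-1/57) = -71/57 ≈ -1.2456)
C = 38 (C = (3 - 1*(-4))*6 - 4 = (3 + 4)*6 - 4 = 7*6 - 4 = 42 - 4 = 38)
d = 13 (d = 19 - 6 = 13)
K(-193) - C*d = -193 - 38*13 = -193 - 1*494 = -193 - 494 = -687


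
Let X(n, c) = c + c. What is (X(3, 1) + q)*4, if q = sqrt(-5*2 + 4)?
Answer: 8 + 4*I*sqrt(6) ≈ 8.0 + 9.798*I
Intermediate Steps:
X(n, c) = 2*c
q = I*sqrt(6) (q = sqrt(-10 + 4) = sqrt(-6) = I*sqrt(6) ≈ 2.4495*I)
(X(3, 1) + q)*4 = (2*1 + I*sqrt(6))*4 = (2 + I*sqrt(6))*4 = 8 + 4*I*sqrt(6)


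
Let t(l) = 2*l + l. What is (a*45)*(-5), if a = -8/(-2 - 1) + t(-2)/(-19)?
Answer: -12750/19 ≈ -671.05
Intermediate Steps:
t(l) = 3*l
a = 170/57 (a = -8/(-2 - 1) + (3*(-2))/(-19) = -8/(-3) - 6*(-1/19) = -8*(-⅓) + 6/19 = 8/3 + 6/19 = 170/57 ≈ 2.9825)
(a*45)*(-5) = ((170/57)*45)*(-5) = (2550/19)*(-5) = -12750/19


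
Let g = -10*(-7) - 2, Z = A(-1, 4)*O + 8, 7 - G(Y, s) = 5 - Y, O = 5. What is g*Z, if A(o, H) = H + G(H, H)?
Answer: 3944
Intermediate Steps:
G(Y, s) = 2 + Y (G(Y, s) = 7 - (5 - Y) = 7 + (-5 + Y) = 2 + Y)
A(o, H) = 2 + 2*H (A(o, H) = H + (2 + H) = 2 + 2*H)
Z = 58 (Z = (2 + 2*4)*5 + 8 = (2 + 8)*5 + 8 = 10*5 + 8 = 50 + 8 = 58)
g = 68 (g = 70 - 2 = 68)
g*Z = 68*58 = 3944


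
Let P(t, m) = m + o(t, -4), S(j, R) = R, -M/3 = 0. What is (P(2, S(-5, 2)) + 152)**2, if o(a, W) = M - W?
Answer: 24964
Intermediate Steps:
M = 0 (M = -3*0 = 0)
o(a, W) = -W (o(a, W) = 0 - W = -W)
P(t, m) = 4 + m (P(t, m) = m - 1*(-4) = m + 4 = 4 + m)
(P(2, S(-5, 2)) + 152)**2 = ((4 + 2) + 152)**2 = (6 + 152)**2 = 158**2 = 24964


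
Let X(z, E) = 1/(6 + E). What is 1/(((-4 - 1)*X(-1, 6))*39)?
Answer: -4/65 ≈ -0.061538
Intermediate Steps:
1/(((-4 - 1)*X(-1, 6))*39) = 1/(((-4 - 1)/(6 + 6))*39) = 1/(-5/12*39) = 1/(-65/4) = -4/65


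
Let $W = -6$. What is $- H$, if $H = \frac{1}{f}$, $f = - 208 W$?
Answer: $- \frac{1}{1248} \approx -0.00080128$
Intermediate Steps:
$f = 1248$ ($f = \left(-208\right) \left(-6\right) = 1248$)
$H = \frac{1}{1248} \approx 0.00080128$
$- H = \left(-1\right) \frac{1}{1248} = - \frac{1}{1248}$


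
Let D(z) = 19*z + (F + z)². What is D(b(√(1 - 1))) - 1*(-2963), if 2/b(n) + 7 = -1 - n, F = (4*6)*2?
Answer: 83813/16 ≈ 5238.3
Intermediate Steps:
F = 48 (F = 24*2 = 48)
b(n) = 2/(-8 - n) (b(n) = 2/(-7 + (-1 - n)) = 2/(-8 - n))
D(z) = (48 + z)² + 19*z (D(z) = 19*z + (48 + z)² = (48 + z)² + 19*z)
D(b(√(1 - 1))) - 1*(-2963) = ((48 - 2/(8 + √(1 - 1)))² + 19*(-2/(8 + √(1 - 1)))) - 1*(-2963) = ((48 - 2/(8 + √0))² + 19*(-2/(8 + √0))) + 2963 = ((48 - 2/(8 + 0))² + 19*(-2/(8 + 0))) + 2963 = ((48 - 2/8)² + 19*(-2/8)) + 2963 = ((48 - 2*⅛)² + 19*(-2*⅛)) + 2963 = ((48 - ¼)² + 19*(-¼)) + 2963 = ((191/4)² - 19/4) + 2963 = (36481/16 - 19/4) + 2963 = 36405/16 + 2963 = 83813/16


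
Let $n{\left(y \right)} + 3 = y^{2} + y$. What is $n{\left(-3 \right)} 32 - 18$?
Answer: $78$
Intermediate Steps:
$n{\left(y \right)} = -3 + y + y^{2}$ ($n{\left(y \right)} = -3 + \left(y^{2} + y\right) = -3 + \left(y + y^{2}\right) = -3 + y + y^{2}$)
$n{\left(-3 \right)} 32 - 18 = \left(-3 - 3 + \left(-3\right)^{2}\right) 32 - 18 = \left(-3 - 3 + 9\right) 32 - 18 = 3 \cdot 32 - 18 = 96 - 18 = 78$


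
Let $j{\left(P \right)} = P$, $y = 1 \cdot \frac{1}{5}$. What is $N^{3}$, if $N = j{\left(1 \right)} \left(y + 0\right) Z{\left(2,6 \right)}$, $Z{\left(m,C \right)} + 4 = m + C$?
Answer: $\frac{64}{125} \approx 0.512$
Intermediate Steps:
$y = \frac{1}{5}$ ($y = 1 \cdot \frac{1}{5} = \frac{1}{5} \approx 0.2$)
$Z{\left(m,C \right)} = -4 + C + m$ ($Z{\left(m,C \right)} = -4 + \left(m + C\right) = -4 + \left(C + m\right) = -4 + C + m$)
$N = \frac{4}{5}$ ($N = 1 \left(\frac{1}{5} + 0\right) \left(-4 + 6 + 2\right) = 1 \cdot \frac{1}{5} \cdot 4 = \frac{1}{5} \cdot 4 = \frac{4}{5} \approx 0.8$)
$N^{3} = \left(\frac{4}{5}\right)^{3} = \frac{64}{125}$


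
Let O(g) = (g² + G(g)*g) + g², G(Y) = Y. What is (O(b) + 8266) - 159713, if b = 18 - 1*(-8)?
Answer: -149419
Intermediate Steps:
b = 26 (b = 18 + 8 = 26)
O(g) = 3*g² (O(g) = (g² + g*g) + g² = (g² + g²) + g² = 2*g² + g² = 3*g²)
(O(b) + 8266) - 159713 = (3*26² + 8266) - 159713 = (3*676 + 8266) - 159713 = (2028 + 8266) - 159713 = 10294 - 159713 = -149419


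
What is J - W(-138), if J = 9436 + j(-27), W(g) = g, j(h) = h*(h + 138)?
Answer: 6577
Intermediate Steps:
j(h) = h*(138 + h)
J = 6439 (J = 9436 - 27*(138 - 27) = 9436 - 27*111 = 9436 - 2997 = 6439)
J - W(-138) = 6439 - 1*(-138) = 6439 + 138 = 6577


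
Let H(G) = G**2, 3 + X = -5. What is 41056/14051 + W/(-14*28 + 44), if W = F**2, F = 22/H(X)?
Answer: 14628687541/5007101952 ≈ 2.9216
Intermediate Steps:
X = -8 (X = -3 - 5 = -8)
F = 11/32 (F = 22/((-8)**2) = 22/64 = 22*(1/64) = 11/32 ≈ 0.34375)
W = 121/1024 (W = (11/32)**2 = 121/1024 ≈ 0.11816)
41056/14051 + W/(-14*28 + 44) = 41056/14051 + 121/(1024*(-14*28 + 44)) = 41056*(1/14051) + 121/(1024*(-392 + 44)) = 41056/14051 + (121/1024)/(-348) = 41056/14051 + (121/1024)*(-1/348) = 41056/14051 - 121/356352 = 14628687541/5007101952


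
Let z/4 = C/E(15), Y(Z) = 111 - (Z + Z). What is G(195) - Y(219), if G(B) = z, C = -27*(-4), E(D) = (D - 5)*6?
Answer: 1671/5 ≈ 334.20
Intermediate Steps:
E(D) = -30 + 6*D (E(D) = (-5 + D)*6 = -30 + 6*D)
C = 108
Y(Z) = 111 - 2*Z
z = 36/5 (z = 4*(108/(-30 + 6*15)) = 4*(108/(-30 + 90)) = 4*(108/60) = 4*(108*(1/60)) = 4*(9/5) = 36/5 ≈ 7.2000)
G(B) = 36/5
G(195) - Y(219) = 36/5 - (111 - 2*219) = 36/5 - (111 - 438) = 36/5 - 1*(-327) = 36/5 + 327 = 1671/5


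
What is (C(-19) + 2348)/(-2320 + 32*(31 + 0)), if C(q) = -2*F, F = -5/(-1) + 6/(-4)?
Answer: -2341/1328 ≈ -1.7628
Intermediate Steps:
F = 7/2 (F = -5*(-1) + 6*(-¼) = 5 - 3/2 = 7/2 ≈ 3.5000)
C(q) = -7 (C(q) = -2*7/2 = -7)
(C(-19) + 2348)/(-2320 + 32*(31 + 0)) = (-7 + 2348)/(-2320 + 32*(31 + 0)) = 2341/(-2320 + 32*31) = 2341/(-2320 + 992) = 2341/(-1328) = 2341*(-1/1328) = -2341/1328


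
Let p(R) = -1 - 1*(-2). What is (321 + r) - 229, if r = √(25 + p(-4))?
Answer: 92 + √26 ≈ 97.099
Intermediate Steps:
p(R) = 1 (p(R) = -1 + 2 = 1)
r = √26 (r = √(25 + 1) = √26 ≈ 5.0990)
(321 + r) - 229 = (321 + √26) - 229 = 92 + √26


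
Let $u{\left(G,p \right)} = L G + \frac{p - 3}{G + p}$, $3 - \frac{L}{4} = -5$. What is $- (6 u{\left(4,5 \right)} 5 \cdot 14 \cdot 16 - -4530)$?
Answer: $- \frac{2598550}{3} \approx -8.6618 \cdot 10^{5}$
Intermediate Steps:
$L = 32$ ($L = 12 - -20 = 12 + 20 = 32$)
$u{\left(G,p \right)} = 32 G + \frac{-3 + p}{G + p}$ ($u{\left(G,p \right)} = 32 G + \frac{p - 3}{G + p} = 32 G + \frac{-3 + p}{G + p}$)
$- (6 u{\left(4,5 \right)} 5 \cdot 14 \cdot 16 - -4530) = - (6 \frac{-3 + 5 + 32 \cdot 4^{2} + 32 \cdot 4 \cdot 5}{4 + 5} \cdot 5 \cdot 14 \cdot 16 - -4530) = - (6 \frac{-3 + 5 + 32 \cdot 16 + 640}{9} \cdot 5 \cdot 14 \cdot 16 + 4530) = - (6 \frac{-3 + 5 + 512 + 640}{9} \cdot 5 \cdot 14 \cdot 16 + 4530) = - (6 \cdot \frac{1}{9} \cdot 1154 \cdot 5 \cdot 14 \cdot 16 + 4530) = - (6 \cdot \frac{1154}{9} \cdot 5 \cdot 14 \cdot 16 + 4530) = - (\frac{2308}{3} \cdot 5 \cdot 14 \cdot 16 + 4530) = - (\frac{11540}{3} \cdot 14 \cdot 16 + 4530) = - (\frac{161560}{3} \cdot 16 + 4530) = - (\frac{2584960}{3} + 4530) = \left(-1\right) \frac{2598550}{3} = - \frac{2598550}{3}$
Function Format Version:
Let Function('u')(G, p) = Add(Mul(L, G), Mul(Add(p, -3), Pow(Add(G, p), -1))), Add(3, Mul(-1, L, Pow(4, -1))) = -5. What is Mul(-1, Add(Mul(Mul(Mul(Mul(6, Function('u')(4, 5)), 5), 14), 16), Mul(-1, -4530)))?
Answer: Rational(-2598550, 3) ≈ -8.6618e+5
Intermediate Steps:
L = 32 (L = Add(12, Mul(-4, -5)) = Add(12, 20) = 32)
Function('u')(G, p) = Add(Mul(32, G), Mul(Pow(Add(G, p), -1), Add(-3, p))) (Function('u')(G, p) = Add(Mul(32, G), Mul(Add(p, -3), Pow(Add(G, p), -1))) = Add(Mul(32, G), Mul(Add(-3, p), Pow(Add(G, p), -1))) = Add(Mul(32, G), Mul(Pow(Add(G, p), -1), Add(-3, p))))
Mul(-1, Add(Mul(Mul(Mul(Mul(6, Function('u')(4, 5)), 5), 14), 16), Mul(-1, -4530))) = Mul(-1, Add(Mul(Mul(Mul(Mul(6, Mul(Pow(Add(4, 5), -1), Add(-3, 5, Mul(32, Pow(4, 2)), Mul(32, 4, 5)))), 5), 14), 16), Mul(-1, -4530))) = Mul(-1, Add(Mul(Mul(Mul(Mul(6, Mul(Pow(9, -1), Add(-3, 5, Mul(32, 16), 640))), 5), 14), 16), 4530)) = Mul(-1, Add(Mul(Mul(Mul(Mul(6, Mul(Rational(1, 9), Add(-3, 5, 512, 640))), 5), 14), 16), 4530)) = Mul(-1, Add(Mul(Mul(Mul(Mul(6, Mul(Rational(1, 9), 1154)), 5), 14), 16), 4530)) = Mul(-1, Add(Mul(Mul(Mul(Mul(6, Rational(1154, 9)), 5), 14), 16), 4530)) = Mul(-1, Add(Mul(Mul(Mul(Rational(2308, 3), 5), 14), 16), 4530)) = Mul(-1, Add(Mul(Mul(Rational(11540, 3), 14), 16), 4530)) = Mul(-1, Add(Mul(Rational(161560, 3), 16), 4530)) = Mul(-1, Add(Rational(2584960, 3), 4530)) = Mul(-1, Rational(2598550, 3)) = Rational(-2598550, 3)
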